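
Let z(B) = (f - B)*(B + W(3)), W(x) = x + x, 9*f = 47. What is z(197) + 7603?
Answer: -281951/9 ≈ -31328.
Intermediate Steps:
f = 47/9 (f = (⅑)*47 = 47/9 ≈ 5.2222)
W(x) = 2*x
z(B) = (6 + B)*(47/9 - B) (z(B) = (47/9 - B)*(B + 2*3) = (47/9 - B)*(B + 6) = (47/9 - B)*(6 + B) = (6 + B)*(47/9 - B))
z(197) + 7603 = (94/3 - 1*197² - 7/9*197) + 7603 = (94/3 - 1*38809 - 1379/9) + 7603 = (94/3 - 38809 - 1379/9) + 7603 = -350378/9 + 7603 = -281951/9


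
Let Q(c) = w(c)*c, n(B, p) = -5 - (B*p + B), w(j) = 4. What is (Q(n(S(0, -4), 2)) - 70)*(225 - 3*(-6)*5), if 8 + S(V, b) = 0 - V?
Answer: 1890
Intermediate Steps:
S(V, b) = -8 - V (S(V, b) = -8 + (0 - V) = -8 - V)
n(B, p) = -5 - B - B*p (n(B, p) = -5 - (B + B*p) = -5 + (-B - B*p) = -5 - B - B*p)
Q(c) = 4*c
(Q(n(S(0, -4), 2)) - 70)*(225 - 3*(-6)*5) = (4*(-5 - (-8 - 1*0) - 1*(-8 - 1*0)*2) - 70)*(225 - 3*(-6)*5) = (4*(-5 - (-8 + 0) - 1*(-8 + 0)*2) - 70)*(225 + 18*5) = (4*(-5 - 1*(-8) - 1*(-8)*2) - 70)*(225 + 90) = (4*(-5 + 8 + 16) - 70)*315 = (4*19 - 70)*315 = (76 - 70)*315 = 6*315 = 1890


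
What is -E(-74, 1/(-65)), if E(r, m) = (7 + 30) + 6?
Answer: -43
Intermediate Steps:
E(r, m) = 43 (E(r, m) = 37 + 6 = 43)
-E(-74, 1/(-65)) = -1*43 = -43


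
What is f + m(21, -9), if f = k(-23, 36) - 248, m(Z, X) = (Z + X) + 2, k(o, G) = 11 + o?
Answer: -246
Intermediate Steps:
m(Z, X) = 2 + X + Z (m(Z, X) = (X + Z) + 2 = 2 + X + Z)
f = -260 (f = (11 - 23) - 248 = -12 - 248 = -260)
f + m(21, -9) = -260 + (2 - 9 + 21) = -260 + 14 = -246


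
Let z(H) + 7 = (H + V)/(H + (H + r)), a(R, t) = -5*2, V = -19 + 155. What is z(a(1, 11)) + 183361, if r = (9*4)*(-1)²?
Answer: 1466895/8 ≈ 1.8336e+5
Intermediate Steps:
V = 136
r = 36 (r = 36*1 = 36)
a(R, t) = -10
z(H) = -7 + (136 + H)/(36 + 2*H) (z(H) = -7 + (H + 136)/(H + (H + 36)) = -7 + (136 + H)/(H + (36 + H)) = -7 + (136 + H)/(36 + 2*H))
z(a(1, 11)) + 183361 = (-116 - 13*(-10))/(2*(18 - 10)) + 183361 = (½)*(-116 + 130)/8 + 183361 = (½)*(⅛)*14 + 183361 = 7/8 + 183361 = 1466895/8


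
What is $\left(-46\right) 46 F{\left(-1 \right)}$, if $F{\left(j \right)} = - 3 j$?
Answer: $-6348$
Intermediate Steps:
$\left(-46\right) 46 F{\left(-1 \right)} = \left(-46\right) 46 \left(\left(-3\right) \left(-1\right)\right) = \left(-2116\right) 3 = -6348$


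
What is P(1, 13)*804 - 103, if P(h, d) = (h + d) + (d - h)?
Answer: 20801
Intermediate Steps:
P(h, d) = 2*d (P(h, d) = (d + h) + (d - h) = 2*d)
P(1, 13)*804 - 103 = (2*13)*804 - 103 = 26*804 - 103 = 20904 - 103 = 20801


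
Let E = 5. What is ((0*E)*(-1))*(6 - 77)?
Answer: 0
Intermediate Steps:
((0*E)*(-1))*(6 - 77) = ((0*5)*(-1))*(6 - 77) = (0*(-1))*(-71) = 0*(-71) = 0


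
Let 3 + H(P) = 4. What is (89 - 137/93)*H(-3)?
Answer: 8140/93 ≈ 87.527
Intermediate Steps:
H(P) = 1 (H(P) = -3 + 4 = 1)
(89 - 137/93)*H(-3) = (89 - 137/93)*1 = (8140/93)*1 = 8140/93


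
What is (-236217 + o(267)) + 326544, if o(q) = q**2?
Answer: 161616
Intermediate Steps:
(-236217 + o(267)) + 326544 = (-236217 + 267**2) + 326544 = (-236217 + 71289) + 326544 = -164928 + 326544 = 161616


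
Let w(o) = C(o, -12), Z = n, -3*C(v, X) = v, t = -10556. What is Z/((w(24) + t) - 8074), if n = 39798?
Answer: -19899/9319 ≈ -2.1353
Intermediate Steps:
C(v, X) = -v/3
Z = 39798
w(o) = -o/3
Z/((w(24) + t) - 8074) = 39798/((-⅓*24 - 10556) - 8074) = 39798/((-8 - 10556) - 8074) = 39798/(-10564 - 8074) = 39798/(-18638) = 39798*(-1/18638) = -19899/9319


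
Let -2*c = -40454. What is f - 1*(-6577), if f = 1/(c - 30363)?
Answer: 66664471/10136 ≈ 6577.0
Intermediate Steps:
c = 20227 (c = -1/2*(-40454) = 20227)
f = -1/10136 (f = 1/(20227 - 30363) = 1/(-10136) = -1/10136 ≈ -9.8658e-5)
f - 1*(-6577) = -1/10136 - 1*(-6577) = -1/10136 + 6577 = 66664471/10136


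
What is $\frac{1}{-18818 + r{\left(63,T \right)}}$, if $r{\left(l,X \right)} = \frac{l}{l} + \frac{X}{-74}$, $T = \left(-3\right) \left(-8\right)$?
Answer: $- \frac{37}{696241} \approx -5.3143 \cdot 10^{-5}$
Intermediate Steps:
$T = 24$
$r{\left(l,X \right)} = 1 - \frac{X}{74}$ ($r{\left(l,X \right)} = 1 + X \left(- \frac{1}{74}\right) = 1 - \frac{X}{74}$)
$\frac{1}{-18818 + r{\left(63,T \right)}} = \frac{1}{-18818 + \left(1 - \frac{12}{37}\right)} = \frac{1}{-18818 + \frac{25}{37}} = \frac{1}{- \frac{696241}{37}} = - \frac{37}{696241}$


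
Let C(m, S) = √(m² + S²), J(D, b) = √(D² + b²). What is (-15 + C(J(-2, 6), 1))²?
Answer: (15 - √41)² ≈ 73.906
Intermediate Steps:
C(m, S) = √(S² + m²)
(-15 + C(J(-2, 6), 1))² = (-15 + √(1² + (√((-2)² + 6²))²))² = (-15 + √(1 + (√(4 + 36))²))² = (-15 + √(1 + (√40)²))² = (-15 + √(1 + (2*√10)²))² = (-15 + √(1 + 40))² = (-15 + √41)²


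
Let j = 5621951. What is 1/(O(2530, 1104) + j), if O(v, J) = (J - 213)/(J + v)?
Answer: 3634/20430170825 ≈ 1.7787e-7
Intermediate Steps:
O(v, J) = (-213 + J)/(J + v)
1/(O(2530, 1104) + j) = 1/((-213 + 1104)/(1104 + 2530) + 5621951) = 1/(891/3634 + 5621951) = 1/(20430170825/3634) = 3634/20430170825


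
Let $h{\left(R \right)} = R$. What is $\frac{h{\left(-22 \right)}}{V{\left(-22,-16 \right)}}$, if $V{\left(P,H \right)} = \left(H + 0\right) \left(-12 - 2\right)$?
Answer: $- \frac{11}{112} \approx -0.098214$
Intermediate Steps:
$V{\left(P,H \right)} = - 14 H$ ($V{\left(P,H \right)} = H \left(-14\right) = - 14 H$)
$\frac{h{\left(-22 \right)}}{V{\left(-22,-16 \right)}} = - \frac{22}{\left(-14\right) \left(-16\right)} = - \frac{22}{224} = \left(-22\right) \frac{1}{224} = - \frac{11}{112}$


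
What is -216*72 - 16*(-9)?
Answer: -15408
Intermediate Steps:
-216*72 - 16*(-9) = -15552 + 144 = -15408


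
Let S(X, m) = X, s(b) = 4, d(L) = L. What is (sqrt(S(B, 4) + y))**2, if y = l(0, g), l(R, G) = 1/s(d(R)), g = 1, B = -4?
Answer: -15/4 ≈ -3.7500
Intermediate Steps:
l(R, G) = 1/4
y = 1/4 ≈ 0.25000
(sqrt(S(B, 4) + y))**2 = (sqrt(-4 + 1/4))**2 = (sqrt(-15/4))**2 = (I*sqrt(15)/2)**2 = -15/4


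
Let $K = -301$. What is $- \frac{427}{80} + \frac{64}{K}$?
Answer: $- \frac{133647}{24080} \approx -5.5501$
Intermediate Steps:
$- \frac{427}{80} + \frac{64}{K} = - \frac{427}{80} + \frac{64}{-301} = \left(-427\right) \frac{1}{80} + 64 \left(- \frac{1}{301}\right) = - \frac{427}{80} - \frac{64}{301} = - \frac{133647}{24080}$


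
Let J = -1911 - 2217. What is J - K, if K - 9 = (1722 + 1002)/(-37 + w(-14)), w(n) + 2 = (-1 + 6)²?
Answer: -27597/7 ≈ -3942.4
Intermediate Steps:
w(n) = 23 (w(n) = -2 + (-1 + 6)² = -2 + 5² = -2 + 25 = 23)
K = -1299/7 (K = 9 + (1722 + 1002)/(-37 + 23) = 9 + 2724/(-14) = 9 + 2724*(-1/14) = 9 - 1362/7 = -1299/7 ≈ -185.57)
J = -4128
J - K = -4128 - 1*(-1299/7) = -4128 + 1299/7 = -27597/7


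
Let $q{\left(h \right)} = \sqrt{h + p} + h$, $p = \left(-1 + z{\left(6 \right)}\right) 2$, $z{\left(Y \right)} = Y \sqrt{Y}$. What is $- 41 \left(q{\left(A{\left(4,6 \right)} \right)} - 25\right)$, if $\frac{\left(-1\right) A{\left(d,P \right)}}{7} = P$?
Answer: $2747 - 82 \sqrt{-11 + 3 \sqrt{6}} \approx 2747.0 - 156.69 i$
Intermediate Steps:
$z{\left(Y \right)} = Y^{\frac{3}{2}}$
$A{\left(d,P \right)} = - 7 P$
$p = -2 + 12 \sqrt{6}$ ($p = \left(-1 + 6^{\frac{3}{2}}\right) 2 = \left(-1 + 6 \sqrt{6}\right) 2 = -2 + 12 \sqrt{6} \approx 27.394$)
$q{\left(h \right)} = h + \sqrt{-2 + h + 12 \sqrt{6}}$ ($q{\left(h \right)} = \sqrt{h - \left(2 - 12 \sqrt{6}\right)} + h = \sqrt{-2 + h + 12 \sqrt{6}} + h = h + \sqrt{-2 + h + 12 \sqrt{6}}$)
$- 41 \left(q{\left(A{\left(4,6 \right)} \right)} - 25\right) = - 41 \left(\left(\left(-7\right) 6 + \sqrt{-2 - 42 + 12 \sqrt{6}}\right) - 25\right) = - 41 \left(\left(-42 + \sqrt{-2 - 42 + 12 \sqrt{6}}\right) - 25\right) = - 41 \left(\left(-42 + \sqrt{-44 + 12 \sqrt{6}}\right) - 25\right) = - 41 \left(-67 + \sqrt{-44 + 12 \sqrt{6}}\right) = 2747 - 41 \sqrt{-44 + 12 \sqrt{6}}$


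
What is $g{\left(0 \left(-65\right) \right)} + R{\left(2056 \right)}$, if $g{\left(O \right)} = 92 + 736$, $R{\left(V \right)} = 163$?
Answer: $991$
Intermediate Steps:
$g{\left(O \right)} = 828$
$g{\left(0 \left(-65\right) \right)} + R{\left(2056 \right)} = 828 + 163 = 991$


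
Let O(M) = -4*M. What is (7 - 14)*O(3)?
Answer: 84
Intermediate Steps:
(7 - 14)*O(3) = (7 - 14)*(-4*3) = -7*(-12) = 84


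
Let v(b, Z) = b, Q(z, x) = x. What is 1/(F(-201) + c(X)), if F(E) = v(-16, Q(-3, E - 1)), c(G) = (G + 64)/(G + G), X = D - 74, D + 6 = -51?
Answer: -262/4125 ≈ -0.063515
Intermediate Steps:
D = -57 (D = -6 - 51 = -57)
X = -131 (X = -57 - 74 = -131)
c(G) = (64 + G)/(2*G) (c(G) = (64 + G)/((2*G)) = (64 + G)*(1/(2*G)) = (64 + G)/(2*G))
F(E) = -16
1/(F(-201) + c(X)) = 1/(-16 + (½)*(64 - 131)/(-131)) = 1/(-16 + (½)*(-1/131)*(-67)) = 1/(-16 + 67/262) = 1/(-4125/262) = -262/4125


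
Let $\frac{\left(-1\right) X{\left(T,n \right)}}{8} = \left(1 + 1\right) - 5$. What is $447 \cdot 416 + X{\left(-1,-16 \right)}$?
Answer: $185976$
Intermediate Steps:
$X{\left(T,n \right)} = 24$ ($X{\left(T,n \right)} = - 8 \left(\left(1 + 1\right) - 5\right) = - 8 \left(2 - 5\right) = \left(-8\right) \left(-3\right) = 24$)
$447 \cdot 416 + X{\left(-1,-16 \right)} = 447 \cdot 416 + 24 = 185952 + 24 = 185976$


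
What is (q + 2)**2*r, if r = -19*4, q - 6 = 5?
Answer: -12844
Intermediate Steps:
q = 11 (q = 6 + 5 = 11)
r = -76
(q + 2)**2*r = (11 + 2)**2*(-76) = 13**2*(-76) = 169*(-76) = -12844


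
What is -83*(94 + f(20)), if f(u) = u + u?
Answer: -11122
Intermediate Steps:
f(u) = 2*u
-83*(94 + f(20)) = -83*(94 + 2*20) = -83*(94 + 40) = -83*134 = -11122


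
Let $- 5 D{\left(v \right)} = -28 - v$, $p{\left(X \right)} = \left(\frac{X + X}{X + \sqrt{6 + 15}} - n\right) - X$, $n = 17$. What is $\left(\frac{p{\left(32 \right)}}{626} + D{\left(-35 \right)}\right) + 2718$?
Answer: $\frac{8528231379}{3139390} - \frac{32 \sqrt{21}}{313939} \approx 2716.5$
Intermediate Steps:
$p{\left(X \right)} = -17 - X + \frac{2 X}{X + \sqrt{21}}$ ($p{\left(X \right)} = \left(\frac{X + X}{X + \sqrt{6 + 15}} - 17\right) - X = \left(\frac{2 X}{X + \sqrt{21}} - 17\right) - X = \left(-17 + \frac{2 X}{X + \sqrt{21}}\right) - X = -17 - X + \frac{2 X}{X + \sqrt{21}}$)
$D{\left(v \right)} = \frac{28}{5} + \frac{v}{5}$ ($D{\left(v \right)} = - \frac{-28 - v}{5} = \frac{28}{5} + \frac{v}{5}$)
$\left(\frac{p{\left(32 \right)}}{626} + D{\left(-35 \right)}\right) + 2718 = \left(\frac{\frac{1}{32 + \sqrt{21}} \left(- 32^{2} - 17 \sqrt{21} - 480 - 32 \sqrt{21}\right)}{626} + \left(\frac{28}{5} + \frac{1}{5} \left(-35\right)\right)\right) + 2718 = \left(\frac{\left(-1\right) 1024 - 17 \sqrt{21} - 480 - 32 \sqrt{21}}{32 + \sqrt{21}} \cdot \frac{1}{626} + \left(\frac{28}{5} - 7\right)\right) + 2718 = \left(\frac{-1024 - 17 \sqrt{21} - 480 - 32 \sqrt{21}}{32 + \sqrt{21}} \cdot \frac{1}{626} - \frac{7}{5}\right) + 2718 = \left(\frac{-1504 - 49 \sqrt{21}}{32 + \sqrt{21}} \cdot \frac{1}{626} - \frac{7}{5}\right) + 2718 = \left(\frac{-1504 - 49 \sqrt{21}}{626 \left(32 + \sqrt{21}\right)} - \frac{7}{5}\right) + 2718 = \left(- \frac{7}{5} + \frac{-1504 - 49 \sqrt{21}}{626 \left(32 + \sqrt{21}\right)}\right) + 2718 = \frac{13583}{5} + \frac{-1504 - 49 \sqrt{21}}{626 \left(32 + \sqrt{21}\right)}$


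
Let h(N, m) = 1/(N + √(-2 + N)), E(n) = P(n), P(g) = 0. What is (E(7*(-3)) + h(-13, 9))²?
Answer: (13 - I*√15)⁻² ≈ 0.0045487 + 0.0029743*I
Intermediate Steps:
E(n) = 0
(E(7*(-3)) + h(-13, 9))² = (0 + 1/(-13 + √(-2 - 13)))² = (0 + 1/(-13 + √(-15)))² = (0 + 1/(-13 + I*√15))² = (1/(-13 + I*√15))² = (-13 + I*√15)⁻²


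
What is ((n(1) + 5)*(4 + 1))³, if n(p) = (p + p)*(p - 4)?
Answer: -125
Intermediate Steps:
n(p) = 2*p*(-4 + p) (n(p) = (2*p)*(-4 + p) = 2*p*(-4 + p))
((n(1) + 5)*(4 + 1))³ = ((2*1*(-4 + 1) + 5)*(4 + 1))³ = ((2*1*(-3) + 5)*5)³ = ((-6 + 5)*5)³ = (-1*5)³ = (-5)³ = -125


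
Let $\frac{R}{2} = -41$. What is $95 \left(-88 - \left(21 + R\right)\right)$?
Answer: $-2565$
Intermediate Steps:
$R = -82$ ($R = 2 \left(-41\right) = -82$)
$95 \left(-88 - \left(21 + R\right)\right) = 95 \left(-88 - -61\right) = 95 \left(-88 + \left(-21 + 82\right)\right) = 95 \left(-88 + 61\right) = 95 \left(-27\right) = -2565$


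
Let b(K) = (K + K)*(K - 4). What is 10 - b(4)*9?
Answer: 10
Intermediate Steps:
b(K) = 2*K*(-4 + K) (b(K) = (2*K)*(-4 + K) = 2*K*(-4 + K))
10 - b(4)*9 = 10 - 2*4*(-4 + 4)*9 = 10 - 2*4*0*9 = 10 - 1*0*9 = 10 + 0*9 = 10 + 0 = 10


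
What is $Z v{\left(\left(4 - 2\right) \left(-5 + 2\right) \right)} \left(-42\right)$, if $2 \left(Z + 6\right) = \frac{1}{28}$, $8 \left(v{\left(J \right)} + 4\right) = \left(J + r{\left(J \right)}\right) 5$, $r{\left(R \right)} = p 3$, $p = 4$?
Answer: $- \frac{1005}{16} \approx -62.813$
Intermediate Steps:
$r{\left(R \right)} = 12$ ($r{\left(R \right)} = 4 \cdot 3 = 12$)
$v{\left(J \right)} = \frac{7}{2} + \frac{5 J}{8}$ ($v{\left(J \right)} = -4 + \frac{\left(J + 12\right) 5}{8} = -4 + \frac{\left(12 + J\right) 5}{8} = -4 + \frac{60 + 5 J}{8} = -4 + \left(\frac{15}{2} + \frac{5 J}{8}\right) = \frac{7}{2} + \frac{5 J}{8}$)
$Z = - \frac{335}{56}$ ($Z = -6 + \frac{1}{2 \cdot 28} = -6 + \frac{1}{2} \cdot \frac{1}{28} = -6 + \frac{1}{56} = - \frac{335}{56} \approx -5.9821$)
$Z v{\left(\left(4 - 2\right) \left(-5 + 2\right) \right)} \left(-42\right) = - \frac{335 \left(\frac{7}{2} + \frac{5 \left(4 - 2\right) \left(-5 + 2\right)}{8}\right)}{56} \left(-42\right) = - \frac{335 \left(\frac{7}{2} + \frac{5 \cdot 2 \left(-3\right)}{8}\right)}{56} \left(-42\right) = - \frac{335 \left(\frac{7}{2} + \frac{5}{8} \left(-6\right)\right)}{56} \left(-42\right) = - \frac{335 \left(\frac{7}{2} - \frac{15}{4}\right)}{56} \left(-42\right) = \left(- \frac{335}{56}\right) \left(- \frac{1}{4}\right) \left(-42\right) = \frac{335}{224} \left(-42\right) = - \frac{1005}{16}$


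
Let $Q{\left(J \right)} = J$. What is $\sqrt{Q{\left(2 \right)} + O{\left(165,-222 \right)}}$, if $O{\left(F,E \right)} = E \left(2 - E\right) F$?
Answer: $i \sqrt{8205118} \approx 2864.5 i$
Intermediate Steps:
$O{\left(F,E \right)} = E F \left(2 - E\right)$
$\sqrt{Q{\left(2 \right)} + O{\left(165,-222 \right)}} = \sqrt{2 - 36630 \left(2 - -222\right)} = \sqrt{2 - 36630 \left(2 + 222\right)} = \sqrt{2 - 36630 \cdot 224} = \sqrt{2 - 8205120} = \sqrt{-8205118} = i \sqrt{8205118}$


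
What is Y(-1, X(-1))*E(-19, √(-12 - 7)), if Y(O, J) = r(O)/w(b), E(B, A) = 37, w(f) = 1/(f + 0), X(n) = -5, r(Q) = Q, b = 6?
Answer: -222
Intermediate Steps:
w(f) = 1/f
Y(O, J) = 6*O (Y(O, J) = O/(1/6) = O/(⅙) = O*6 = 6*O)
Y(-1, X(-1))*E(-19, √(-12 - 7)) = (6*(-1))*37 = -6*37 = -222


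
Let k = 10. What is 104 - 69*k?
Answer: -586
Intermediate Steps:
104 - 69*k = 104 - 69*10 = 104 - 690 = -586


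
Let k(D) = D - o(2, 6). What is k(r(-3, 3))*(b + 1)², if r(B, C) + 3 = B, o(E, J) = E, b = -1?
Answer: 0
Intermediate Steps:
r(B, C) = -3 + B
k(D) = -2 + D (k(D) = D - 1*2 = D - 2 = -2 + D)
k(r(-3, 3))*(b + 1)² = (-2 + (-3 - 3))*(-1 + 1)² = (-2 - 6)*0² = -8*0 = 0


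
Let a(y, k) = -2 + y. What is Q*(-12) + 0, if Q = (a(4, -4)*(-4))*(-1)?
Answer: -96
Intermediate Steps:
Q = 8 (Q = ((-2 + 4)*(-4))*(-1) = (2*(-4))*(-1) = -8*(-1) = 8)
Q*(-12) + 0 = 8*(-12) + 0 = -96 + 0 = -96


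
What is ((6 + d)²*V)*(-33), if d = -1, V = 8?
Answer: -6600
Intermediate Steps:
((6 + d)²*V)*(-33) = ((6 - 1)²*8)*(-33) = (5²*8)*(-33) = (25*8)*(-33) = 200*(-33) = -6600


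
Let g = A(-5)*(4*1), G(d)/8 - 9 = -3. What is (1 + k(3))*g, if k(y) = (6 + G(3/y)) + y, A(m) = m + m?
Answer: -2320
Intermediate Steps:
A(m) = 2*m
G(d) = 48 (G(d) = 72 + 8*(-3) = 72 - 24 = 48)
g = -40 (g = (2*(-5))*(4*1) = -10*4 = -40)
k(y) = 54 + y (k(y) = (6 + 48) + y = 54 + y)
(1 + k(3))*g = (1 + (54 + 3))*(-40) = (1 + 57)*(-40) = 58*(-40) = -2320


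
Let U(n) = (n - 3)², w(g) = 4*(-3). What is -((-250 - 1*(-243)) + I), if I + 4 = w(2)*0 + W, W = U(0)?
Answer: 2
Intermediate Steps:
w(g) = -12
U(n) = (-3 + n)²
W = 9 (W = (-3 + 0)² = (-3)² = 9)
I = 5 (I = -4 + (-12*0 + 9) = -4 + (0 + 9) = -4 + 9 = 5)
-((-250 - 1*(-243)) + I) = -((-250 - 1*(-243)) + 5) = -((-250 + 243) + 5) = -(-7 + 5) = -1*(-2) = 2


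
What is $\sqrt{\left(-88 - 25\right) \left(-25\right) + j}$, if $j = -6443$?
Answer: $3 i \sqrt{402} \approx 60.15 i$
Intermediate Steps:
$\sqrt{\left(-88 - 25\right) \left(-25\right) + j} = \sqrt{\left(-88 - 25\right) \left(-25\right) - 6443} = \sqrt{\left(-113\right) \left(-25\right) - 6443} = \sqrt{2825 - 6443} = \sqrt{-3618} = 3 i \sqrt{402}$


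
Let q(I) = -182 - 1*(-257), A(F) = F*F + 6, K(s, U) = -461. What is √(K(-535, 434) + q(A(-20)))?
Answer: I*√386 ≈ 19.647*I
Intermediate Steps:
A(F) = 6 + F² (A(F) = F² + 6 = 6 + F²)
q(I) = 75 (q(I) = -182 + 257 = 75)
√(K(-535, 434) + q(A(-20))) = √(-461 + 75) = √(-386) = I*√386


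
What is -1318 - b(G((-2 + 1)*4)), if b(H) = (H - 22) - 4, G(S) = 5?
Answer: -1297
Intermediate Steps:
b(H) = -26 + H (b(H) = (-22 + H) - 4 = -26 + H)
-1318 - b(G((-2 + 1)*4)) = -1318 - (-26 + 5) = -1318 - 1*(-21) = -1318 + 21 = -1297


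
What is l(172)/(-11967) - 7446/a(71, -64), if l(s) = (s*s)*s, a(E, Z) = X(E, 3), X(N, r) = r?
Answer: -34790542/11967 ≈ -2907.2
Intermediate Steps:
a(E, Z) = 3
l(s) = s³ (l(s) = s²*s = s³)
l(172)/(-11967) - 7446/a(71, -64) = 172³/(-11967) - 7446/3 = 5088448*(-1/11967) - 7446*⅓ = -5088448/11967 - 2482 = -34790542/11967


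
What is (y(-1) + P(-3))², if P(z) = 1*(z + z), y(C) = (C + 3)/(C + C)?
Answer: 49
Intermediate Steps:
y(C) = (3 + C)/(2*C) (y(C) = (3 + C)/((2*C)) = (3 + C)*(1/(2*C)) = (3 + C)/(2*C))
P(z) = 2*z (P(z) = 1*(2*z) = 2*z)
(y(-1) + P(-3))² = ((½)*(3 - 1)/(-1) + 2*(-3))² = ((½)*(-1)*2 - 6)² = (-1 - 6)² = (-7)² = 49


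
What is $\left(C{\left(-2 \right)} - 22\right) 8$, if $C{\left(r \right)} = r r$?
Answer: $-144$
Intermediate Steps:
$C{\left(r \right)} = r^{2}$
$\left(C{\left(-2 \right)} - 22\right) 8 = \left(\left(-2\right)^{2} - 22\right) 8 = \left(4 - 22\right) 8 = \left(-18\right) 8 = -144$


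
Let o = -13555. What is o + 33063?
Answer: 19508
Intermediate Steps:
o + 33063 = -13555 + 33063 = 19508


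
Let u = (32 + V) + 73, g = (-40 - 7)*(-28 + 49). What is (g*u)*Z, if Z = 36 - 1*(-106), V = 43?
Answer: -20742792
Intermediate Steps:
g = -987 (g = -47*21 = -987)
Z = 142 (Z = 36 + 106 = 142)
u = 148 (u = (32 + 43) + 73 = 75 + 73 = 148)
(g*u)*Z = -987*148*142 = -146076*142 = -20742792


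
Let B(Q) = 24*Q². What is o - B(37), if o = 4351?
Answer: -28505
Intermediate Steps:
o - B(37) = 4351 - 24*37² = 4351 - 24*1369 = 4351 - 1*32856 = 4351 - 32856 = -28505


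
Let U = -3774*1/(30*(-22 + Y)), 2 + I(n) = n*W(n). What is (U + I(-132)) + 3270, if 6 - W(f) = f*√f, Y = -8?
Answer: 372029/150 - 34848*I*√33 ≈ 2480.2 - 2.0019e+5*I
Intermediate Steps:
W(f) = 6 - f^(3/2) (W(f) = 6 - f*√f = 6 - f^(3/2))
I(n) = -2 + n*(6 - n^(3/2))
U = 629/150 (U = -3774*1/(30*(-22 - 8)) = -3774/((-30*30)) = -3774/(-900) = -3774*(-1/900) = 629/150 ≈ 4.1933)
(U + I(-132)) + 3270 = (629/150 + (-2 - (-132)^(5/2) + 6*(-132))) + 3270 = (629/150 + (-2 - 34848*I*√33 - 792)) + 3270 = (629/150 + (-794 - 34848*I*√33)) + 3270 = (-118471/150 - 34848*I*√33) + 3270 = 372029/150 - 34848*I*√33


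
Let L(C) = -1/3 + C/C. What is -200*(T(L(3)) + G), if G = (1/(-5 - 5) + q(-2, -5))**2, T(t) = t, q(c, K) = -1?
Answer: -1126/3 ≈ -375.33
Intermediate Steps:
L(C) = 2/3 (L(C) = -1*1/3 + 1 = -1/3 + 1 = 2/3)
G = 121/100 (G = (1/(-5 - 5) - 1)**2 = (1/(-10) - 1)**2 = (-1/10 - 1)**2 = (-11/10)**2 = 121/100 ≈ 1.2100)
-200*(T(L(3)) + G) = -200*(2/3 + 121/100) = -200*563/300 = -1126/3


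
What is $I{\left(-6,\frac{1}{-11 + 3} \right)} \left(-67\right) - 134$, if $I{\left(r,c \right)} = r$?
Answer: $268$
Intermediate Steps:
$I{\left(-6,\frac{1}{-11 + 3} \right)} \left(-67\right) - 134 = \left(-6\right) \left(-67\right) - 134 = 402 - 134 = 268$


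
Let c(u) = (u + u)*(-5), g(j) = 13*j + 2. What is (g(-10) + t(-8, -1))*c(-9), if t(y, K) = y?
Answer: -12240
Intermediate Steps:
g(j) = 2 + 13*j
c(u) = -10*u (c(u) = (2*u)*(-5) = -10*u)
(g(-10) + t(-8, -1))*c(-9) = ((2 + 13*(-10)) - 8)*(-10*(-9)) = ((2 - 130) - 8)*90 = (-128 - 8)*90 = -136*90 = -12240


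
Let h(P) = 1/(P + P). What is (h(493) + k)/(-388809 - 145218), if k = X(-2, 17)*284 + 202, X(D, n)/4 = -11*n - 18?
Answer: 229420507/526550622 ≈ 0.43570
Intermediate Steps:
X(D, n) = -72 - 44*n (X(D, n) = 4*(-11*n - 18) = 4*(-18 - 11*n) = -72 - 44*n)
h(P) = 1/(2*P)
k = -232678 (k = (-72 - 44*17)*284 + 202 = (-72 - 748)*284 + 202 = -820*284 + 202 = -232880 + 202 = -232678)
(h(493) + k)/(-388809 - 145218) = ((1/2)/493 - 232678)/(-388809 - 145218) = ((1/2)*(1/493) - 232678)/(-534027) = (1/986 - 232678)*(-1/534027) = -229420507/986*(-1/534027) = 229420507/526550622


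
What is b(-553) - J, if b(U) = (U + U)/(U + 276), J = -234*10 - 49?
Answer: 662859/277 ≈ 2393.0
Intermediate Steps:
J = -2389 (J = -2340 - 49 = -2389)
b(U) = 2*U/(276 + U) (b(U) = (2*U)/(276 + U) = 2*U/(276 + U))
b(-553) - J = 2*(-553)/(276 - 553) - 1*(-2389) = 2*(-553)/(-277) + 2389 = 2*(-553)*(-1/277) + 2389 = 1106/277 + 2389 = 662859/277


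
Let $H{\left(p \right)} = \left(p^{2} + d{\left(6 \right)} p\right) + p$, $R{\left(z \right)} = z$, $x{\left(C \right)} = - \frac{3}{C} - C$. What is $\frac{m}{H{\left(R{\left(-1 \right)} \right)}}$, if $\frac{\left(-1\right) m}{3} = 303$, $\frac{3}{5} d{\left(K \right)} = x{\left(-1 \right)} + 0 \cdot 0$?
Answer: $\frac{2727}{20} \approx 136.35$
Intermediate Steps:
$x{\left(C \right)} = - C - \frac{3}{C}$
$d{\left(K \right)} = \frac{20}{3}$ ($d{\left(K \right)} = \frac{5 \left(\left(\left(-1\right) \left(-1\right) - \frac{3}{-1}\right) + 0 \cdot 0\right)}{3} = \frac{5 \left(\left(1 - -3\right) + 0\right)}{3} = \frac{5 \left(\left(1 + 3\right) + 0\right)}{3} = \frac{5 \left(4 + 0\right)}{3} = \frac{5}{3} \cdot 4 = \frac{20}{3}$)
$H{\left(p \right)} = p^{2} + \frac{23 p}{3}$ ($H{\left(p \right)} = \left(p^{2} + \frac{20 p}{3}\right) + p = p^{2} + \frac{23 p}{3}$)
$m = -909$ ($m = \left(-3\right) 303 = -909$)
$\frac{m}{H{\left(R{\left(-1 \right)} \right)}} = - \frac{909}{\frac{1}{3} \left(-1\right) \left(23 + 3 \left(-1\right)\right)} = - \frac{909}{\frac{1}{3} \left(-1\right) \left(23 - 3\right)} = - \frac{909}{\frac{1}{3} \left(-1\right) 20} = - \frac{909}{- \frac{20}{3}} = \left(-909\right) \left(- \frac{3}{20}\right) = \frac{2727}{20}$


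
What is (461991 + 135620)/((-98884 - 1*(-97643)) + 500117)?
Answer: 85373/71268 ≈ 1.1979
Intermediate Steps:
(461991 + 135620)/((-98884 - 1*(-97643)) + 500117) = 597611/((-98884 + 97643) + 500117) = 597611/(-1241 + 500117) = 597611/498876 = 597611*(1/498876) = 85373/71268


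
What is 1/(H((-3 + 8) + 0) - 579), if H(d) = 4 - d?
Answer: -1/580 ≈ -0.0017241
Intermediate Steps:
1/(H((-3 + 8) + 0) - 579) = 1/((4 - ((-3 + 8) + 0)) - 579) = 1/((4 - (5 + 0)) - 579) = 1/((4 - 1*5) - 579) = 1/((4 - 5) - 579) = 1/(-1 - 579) = 1/(-580) = -1/580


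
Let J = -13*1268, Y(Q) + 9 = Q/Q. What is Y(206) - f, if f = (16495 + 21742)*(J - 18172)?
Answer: 1325141464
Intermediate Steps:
Y(Q) = -8 (Y(Q) = -9 + Q/Q = -9 + 1 = -8)
J = -16484
f = -1325141472 (f = (16495 + 21742)*(-16484 - 18172) = 38237*(-34656) = -1325141472)
Y(206) - f = -8 - 1*(-1325141472) = -8 + 1325141472 = 1325141464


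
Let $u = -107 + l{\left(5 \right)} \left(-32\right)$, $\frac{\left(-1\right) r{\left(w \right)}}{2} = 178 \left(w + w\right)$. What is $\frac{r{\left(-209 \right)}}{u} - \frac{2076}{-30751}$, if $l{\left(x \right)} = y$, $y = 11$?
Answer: $- \frac{4575041924}{14114709} \approx -324.13$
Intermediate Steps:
$l{\left(x \right)} = 11$
$r{\left(w \right)} = - 712 w$ ($r{\left(w \right)} = - 2 \cdot 178 \left(w + w\right) = - 2 \cdot 178 \cdot 2 w = - 2 \cdot 356 w = - 712 w$)
$u = -459$ ($u = -107 + 11 \left(-32\right) = -107 - 352 = -459$)
$\frac{r{\left(-209 \right)}}{u} - \frac{2076}{-30751} = \frac{\left(-712\right) \left(-209\right)}{-459} - \frac{2076}{-30751} = 148808 \left(- \frac{1}{459}\right) - - \frac{2076}{30751} = - \frac{148808}{459} + \frac{2076}{30751} = - \frac{4575041924}{14114709}$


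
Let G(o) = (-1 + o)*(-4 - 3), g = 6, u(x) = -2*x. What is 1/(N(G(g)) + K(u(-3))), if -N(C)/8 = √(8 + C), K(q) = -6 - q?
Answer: I/(12*(-I + 2*√3)) ≈ -0.0064103 + 0.022206*I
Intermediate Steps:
G(o) = 7 - 7*o (G(o) = (-1 + o)*(-7) = 7 - 7*o)
N(C) = -8*√(8 + C)
1/(N(G(g)) + K(u(-3))) = 1/(-8*√(8 + (7 - 7*6)) + (-6 - (-2)*(-3))) = 1/(-8*√(8 + (7 - 42)) + (-6 - 1*6)) = 1/(-8*√(8 - 35) + (-6 - 6)) = 1/(-24*I*√3 - 12) = 1/(-12 - 24*I*√3)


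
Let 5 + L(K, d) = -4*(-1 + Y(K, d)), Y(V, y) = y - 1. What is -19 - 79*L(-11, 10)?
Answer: 2904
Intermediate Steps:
Y(V, y) = -1 + y
L(K, d) = 3 - 4*d (L(K, d) = -5 - 4*(-1 + (-1 + d)) = -5 - 4*(-2 + d) = -5 + (8 - 4*d) = 3 - 4*d)
-19 - 79*L(-11, 10) = -19 - 79*(3 - 4*10) = -19 - 79*(3 - 40) = -19 - 79*(-37) = -19 + 2923 = 2904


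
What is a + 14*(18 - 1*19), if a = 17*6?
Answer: 88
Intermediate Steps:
a = 102
a + 14*(18 - 1*19) = 102 + 14*(18 - 1*19) = 102 + 14*(18 - 19) = 102 + 14*(-1) = 102 - 14 = 88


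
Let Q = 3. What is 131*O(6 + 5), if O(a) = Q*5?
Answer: 1965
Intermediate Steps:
O(a) = 15 (O(a) = 3*5 = 15)
131*O(6 + 5) = 131*15 = 1965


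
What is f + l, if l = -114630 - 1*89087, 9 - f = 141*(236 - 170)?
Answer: -213014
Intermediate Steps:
f = -9297 (f = 9 - 141*(236 - 170) = 9 - 141*66 = 9 - 1*9306 = 9 - 9306 = -9297)
l = -203717 (l = -114630 - 89087 = -203717)
f + l = -9297 - 203717 = -213014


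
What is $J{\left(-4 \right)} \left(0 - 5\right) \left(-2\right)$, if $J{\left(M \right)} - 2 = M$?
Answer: $-20$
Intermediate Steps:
$J{\left(M \right)} = 2 + M$
$J{\left(-4 \right)} \left(0 - 5\right) \left(-2\right) = \left(2 - 4\right) \left(0 - 5\right) \left(-2\right) = \left(-2\right) \left(-5\right) \left(-2\right) = 10 \left(-2\right) = -20$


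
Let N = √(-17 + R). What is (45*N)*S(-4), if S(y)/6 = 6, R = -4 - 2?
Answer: 1620*I*√23 ≈ 7769.3*I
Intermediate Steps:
R = -6
S(y) = 36 (S(y) = 6*6 = 36)
N = I*√23 (N = √(-17 - 6) = √(-23) = I*√23 ≈ 4.7958*I)
(45*N)*S(-4) = (45*(I*√23))*36 = (45*I*√23)*36 = 1620*I*√23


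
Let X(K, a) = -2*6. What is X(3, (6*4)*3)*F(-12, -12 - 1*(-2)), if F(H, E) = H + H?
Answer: 288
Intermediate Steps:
X(K, a) = -12
F(H, E) = 2*H
X(3, (6*4)*3)*F(-12, -12 - 1*(-2)) = -24*(-12) = -12*(-24) = 288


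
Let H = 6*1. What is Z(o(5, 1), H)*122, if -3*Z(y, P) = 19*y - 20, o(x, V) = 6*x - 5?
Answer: -55510/3 ≈ -18503.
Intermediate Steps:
H = 6
o(x, V) = -5 + 6*x
Z(y, P) = 20/3 - 19*y/3 (Z(y, P) = -(19*y - 20)/3 = -(-20 + 19*y)/3 = 20/3 - 19*y/3)
Z(o(5, 1), H)*122 = (20/3 - 19*(-5 + 6*5)/3)*122 = (20/3 - 19*(-5 + 30)/3)*122 = (20/3 - 19/3*25)*122 = (20/3 - 475/3)*122 = -455/3*122 = -55510/3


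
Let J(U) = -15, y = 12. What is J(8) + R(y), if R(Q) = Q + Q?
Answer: 9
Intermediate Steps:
R(Q) = 2*Q
J(8) + R(y) = -15 + 2*12 = -15 + 24 = 9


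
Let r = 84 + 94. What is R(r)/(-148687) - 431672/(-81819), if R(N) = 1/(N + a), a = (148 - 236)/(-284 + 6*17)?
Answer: 49641750415579/9409084689906 ≈ 5.2759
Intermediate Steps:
a = 44/91 (a = -88/(-284 + 102) = -88/(-182) = -88*(-1/182) = 44/91 ≈ 0.48352)
r = 178
R(N) = 1/(44/91 + N) (R(N) = 1/(N + 44/91) = 1/(44/91 + N))
R(r)/(-148687) - 431672/(-81819) = (91/(44 + 91*178))/(-148687) - 431672/(-81819) = (91/(44 + 16198))*(-1/148687) - 431672*(-1/81819) = (91/16242)*(-1/148687) + 431672/81819 = -13/344996322 + 431672/81819 = 49641750415579/9409084689906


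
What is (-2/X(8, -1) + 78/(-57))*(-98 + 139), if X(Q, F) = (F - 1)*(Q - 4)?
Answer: -3485/76 ≈ -45.855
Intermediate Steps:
X(Q, F) = (-1 + F)*(-4 + Q)
(-2/X(8, -1) + 78/(-57))*(-98 + 139) = (-2/(4 - 1*8 - 4*(-1) - 1*8) + 78/(-57))*(-98 + 139) = (-2/(4 - 8 + 4 - 8) + 78*(-1/57))*41 = (-2/(-8) - 26/19)*41 = (-2*(-⅛) - 26/19)*41 = (¼ - 26/19)*41 = -85/76*41 = -3485/76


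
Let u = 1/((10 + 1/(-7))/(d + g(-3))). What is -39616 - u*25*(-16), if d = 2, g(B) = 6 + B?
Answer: -2719504/69 ≈ -39413.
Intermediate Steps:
u = 35/69 (u = 1/((10 + 1/(-7))/(2 + (6 - 3))) = 1/((10 + 1*(-⅐))/(2 + 3)) = 1/((10 - ⅐)/5) = 1/((69/7)*(⅕)) = 1/(69/35) = 35/69 ≈ 0.50725)
-39616 - u*25*(-16) = -39616 - (35/69)*25*(-16) = -39616 - 875*(-16)/69 = -39616 - 1*(-14000/69) = -39616 + 14000/69 = -2719504/69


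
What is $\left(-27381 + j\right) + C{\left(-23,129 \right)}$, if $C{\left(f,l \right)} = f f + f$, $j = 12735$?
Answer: $-14140$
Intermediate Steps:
$C{\left(f,l \right)} = f + f^{2}$ ($C{\left(f,l \right)} = f^{2} + f = f + f^{2}$)
$\left(-27381 + j\right) + C{\left(-23,129 \right)} = \left(-27381 + 12735\right) - 23 \left(1 - 23\right) = -14646 - -506 = -14646 + 506 = -14140$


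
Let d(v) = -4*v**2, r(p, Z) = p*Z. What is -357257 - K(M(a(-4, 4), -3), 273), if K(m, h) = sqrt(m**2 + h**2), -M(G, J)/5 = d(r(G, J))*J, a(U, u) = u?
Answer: -357257 - 51*sqrt(28729) ≈ -3.6590e+5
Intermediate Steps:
r(p, Z) = Z*p
M(G, J) = 20*G**2*J**3 (M(G, J) = -5*(-4*G**2*J**2)*J = -(-20)*G**2*J**3 = 20*G**2*J**3)
K(m, h) = sqrt(h**2 + m**2)
-357257 - K(M(a(-4, 4), -3), 273) = -357257 - sqrt(273**2 + (20*4**2*(-3)**3)**2) = -357257 - sqrt(74529 + (20*16*(-27))**2) = -357257 - sqrt(74529 + (-8640)**2) = -357257 - sqrt(74529 + 74649600) = -357257 - sqrt(74724129) = -357257 - 51*sqrt(28729)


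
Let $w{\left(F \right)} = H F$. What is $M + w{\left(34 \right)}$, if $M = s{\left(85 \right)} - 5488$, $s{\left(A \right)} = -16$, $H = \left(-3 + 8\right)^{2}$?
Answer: $-4654$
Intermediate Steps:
$H = 25$ ($H = 5^{2} = 25$)
$w{\left(F \right)} = 25 F$
$M = -5504$ ($M = -16 - 5488 = -5504$)
$M + w{\left(34 \right)} = -5504 + 25 \cdot 34 = -5504 + 850 = -4654$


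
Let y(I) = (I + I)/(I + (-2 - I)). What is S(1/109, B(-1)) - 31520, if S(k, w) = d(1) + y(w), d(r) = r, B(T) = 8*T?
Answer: -31511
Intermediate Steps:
y(I) = -I (y(I) = (2*I)/(-2) = (2*I)*(-1/2) = -I)
S(k, w) = 1 - w
S(1/109, B(-1)) - 31520 = (1 - 8*(-1)) - 31520 = (1 - 1*(-8)) - 31520 = (1 + 8) - 31520 = 9 - 31520 = -31511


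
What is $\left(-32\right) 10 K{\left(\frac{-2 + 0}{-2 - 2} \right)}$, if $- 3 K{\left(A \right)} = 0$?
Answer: $0$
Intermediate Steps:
$K{\left(A \right)} = 0$ ($K{\left(A \right)} = \left(- \frac{1}{3}\right) 0 = 0$)
$\left(-32\right) 10 K{\left(\frac{-2 + 0}{-2 - 2} \right)} = \left(-32\right) 10 \cdot 0 = \left(-320\right) 0 = 0$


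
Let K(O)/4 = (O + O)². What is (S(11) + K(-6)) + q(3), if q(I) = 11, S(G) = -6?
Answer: 581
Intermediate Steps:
K(O) = 16*O² (K(O) = 4*(O + O)² = 4*(2*O)² = 4*(4*O²) = 16*O²)
(S(11) + K(-6)) + q(3) = (-6 + 16*(-6)²) + 11 = (-6 + 16*36) + 11 = (-6 + 576) + 11 = 570 + 11 = 581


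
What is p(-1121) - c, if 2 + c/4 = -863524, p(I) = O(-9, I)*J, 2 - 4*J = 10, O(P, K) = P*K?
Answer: 3433926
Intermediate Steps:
O(P, K) = K*P
J = -2 (J = 1/2 - 1/4*10 = 1/2 - 5/2 = -2)
p(I) = 18*I (p(I) = (I*(-9))*(-2) = -9*I*(-2) = 18*I)
c = -3454104 (c = -8 + 4*(-863524) = -8 - 3454096 = -3454104)
p(-1121) - c = 18*(-1121) - 1*(-3454104) = -20178 + 3454104 = 3433926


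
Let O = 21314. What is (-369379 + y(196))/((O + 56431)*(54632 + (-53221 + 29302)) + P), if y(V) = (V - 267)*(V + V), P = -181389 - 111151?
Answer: -397211/2387489645 ≈ -0.00016637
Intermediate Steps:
P = -292540
y(V) = 2*V*(-267 + V) (y(V) = (-267 + V)*(2*V) = 2*V*(-267 + V))
(-369379 + y(196))/((O + 56431)*(54632 + (-53221 + 29302)) + P) = (-369379 + 2*196*(-267 + 196))/((21314 + 56431)*(54632 + (-53221 + 29302)) - 292540) = (-369379 + 2*196*(-71))/(77745*(54632 - 23919) - 292540) = (-369379 - 27832)/(77745*30713 - 292540) = -397211/(2387782185 - 292540) = -397211/2387489645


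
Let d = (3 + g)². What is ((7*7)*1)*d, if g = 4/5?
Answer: 17689/25 ≈ 707.56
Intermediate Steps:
g = ⅘ (g = 4*(⅕) = ⅘ ≈ 0.80000)
d = 361/25 (d = (3 + ⅘)² = (19/5)² = 361/25 ≈ 14.440)
((7*7)*1)*d = ((7*7)*1)*(361/25) = (49*1)*(361/25) = 49*(361/25) = 17689/25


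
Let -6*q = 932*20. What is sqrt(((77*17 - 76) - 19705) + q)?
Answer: 68*I*sqrt(42)/3 ≈ 146.9*I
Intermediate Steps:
q = -9320/3 (q = -466*20/3 = -1/6*18640 = -9320/3 ≈ -3106.7)
sqrt(((77*17 - 76) - 19705) + q) = sqrt(((77*17 - 76) - 19705) - 9320/3) = sqrt(((1309 - 76) - 19705) - 9320/3) = sqrt((1233 - 19705) - 9320/3) = sqrt(-18472 - 9320/3) = sqrt(-64736/3) = 68*I*sqrt(42)/3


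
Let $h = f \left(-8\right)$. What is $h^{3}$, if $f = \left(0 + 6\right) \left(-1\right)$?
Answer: $110592$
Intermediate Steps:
$f = -6$ ($f = 6 \left(-1\right) = -6$)
$h = 48$ ($h = \left(-6\right) \left(-8\right) = 48$)
$h^{3} = 48^{3} = 110592$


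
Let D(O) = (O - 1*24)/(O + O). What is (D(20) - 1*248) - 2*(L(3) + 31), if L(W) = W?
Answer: -3161/10 ≈ -316.10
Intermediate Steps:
D(O) = (-24 + O)/(2*O) (D(O) = (O - 24)/((2*O)) = (-24 + O)*(1/(2*O)) = (-24 + O)/(2*O))
(D(20) - 1*248) - 2*(L(3) + 31) = ((1/2)*(-24 + 20)/20 - 1*248) - 2*(3 + 31) = ((1/2)*(1/20)*(-4) - 248) - 2*34 = (-1/10 - 248) - 68 = -2481/10 - 68 = -3161/10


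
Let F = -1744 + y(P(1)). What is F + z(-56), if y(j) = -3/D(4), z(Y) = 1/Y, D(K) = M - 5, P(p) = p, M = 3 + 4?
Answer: -97749/56 ≈ -1745.5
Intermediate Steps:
M = 7
D(K) = 2 (D(K) = 7 - 5 = 2)
y(j) = -3/2
F = -3491/2 (F = -1744 - 3/2 = -3491/2 ≈ -1745.5)
F + z(-56) = -3491/2 + 1/(-56) = -3491/2 - 1/56 = -97749/56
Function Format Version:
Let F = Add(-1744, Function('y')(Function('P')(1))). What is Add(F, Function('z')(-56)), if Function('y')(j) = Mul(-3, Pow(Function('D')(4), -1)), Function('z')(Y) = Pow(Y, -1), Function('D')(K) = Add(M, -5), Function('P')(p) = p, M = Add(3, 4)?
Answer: Rational(-97749, 56) ≈ -1745.5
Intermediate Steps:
M = 7
Function('D')(K) = 2 (Function('D')(K) = Add(7, -5) = 2)
Function('y')(j) = Rational(-3, 2) (Function('y')(j) = Mul(-3, Pow(2, -1)) = Mul(-3, Rational(1, 2)) = Rational(-3, 2))
F = Rational(-3491, 2) (F = Add(-1744, Rational(-3, 2)) = Rational(-3491, 2) ≈ -1745.5)
Add(F, Function('z')(-56)) = Add(Rational(-3491, 2), Pow(-56, -1)) = Add(Rational(-3491, 2), Rational(-1, 56)) = Rational(-97749, 56)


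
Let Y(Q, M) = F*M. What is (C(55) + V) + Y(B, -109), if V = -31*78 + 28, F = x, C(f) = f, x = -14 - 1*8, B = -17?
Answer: 63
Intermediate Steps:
x = -22 (x = -14 - 8 = -22)
F = -22
Y(Q, M) = -22*M
V = -2390 (V = -2418 + 28 = -2390)
(C(55) + V) + Y(B, -109) = (55 - 2390) - 22*(-109) = -2335 + 2398 = 63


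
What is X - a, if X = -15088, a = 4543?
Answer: -19631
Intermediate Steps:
X - a = -15088 - 1*4543 = -15088 - 4543 = -19631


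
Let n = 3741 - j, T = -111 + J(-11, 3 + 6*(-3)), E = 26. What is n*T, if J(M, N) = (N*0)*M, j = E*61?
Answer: -239205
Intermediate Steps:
j = 1586 (j = 26*61 = 1586)
J(M, N) = 0 (J(M, N) = 0*M = 0)
T = -111 (T = -111 + 0 = -111)
n = 2155 (n = 3741 - 1*1586 = 3741 - 1586 = 2155)
n*T = 2155*(-111) = -239205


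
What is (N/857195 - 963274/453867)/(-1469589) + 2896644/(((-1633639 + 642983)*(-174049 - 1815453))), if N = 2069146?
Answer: 32560004915376934385639/25610538279173973440280691680 ≈ 1.2714e-6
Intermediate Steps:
(N/857195 - 963274/453867)/(-1469589) + 2896644/(((-1633639 + 642983)*(-174049 - 1815453))) = (2069146/857195 - 963274/453867)/(-1469589) + 2896644/(((-1633639 + 642983)*(-174049 - 1815453))) = (2069146*(1/857195) - 963274*1/453867)*(-1/1469589) + 2896644/((-990656*(-1989502))) = (2069146/857195 - 963274/453867)*(-1/1469589) + 2896644/1970912093312 = (113403431152/389052523065)*(-1/1469589) + 2896644*(1/1970912093312) = -10309402832/51977028028960935 + 724161/492728023328 = 32560004915376934385639/25610538279173973440280691680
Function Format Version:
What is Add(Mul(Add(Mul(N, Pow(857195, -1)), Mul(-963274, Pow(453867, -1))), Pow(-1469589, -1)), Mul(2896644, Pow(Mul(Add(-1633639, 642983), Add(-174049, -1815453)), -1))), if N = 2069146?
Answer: Rational(32560004915376934385639, 25610538279173973440280691680) ≈ 1.2714e-6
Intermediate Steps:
Add(Mul(Add(Mul(N, Pow(857195, -1)), Mul(-963274, Pow(453867, -1))), Pow(-1469589, -1)), Mul(2896644, Pow(Mul(Add(-1633639, 642983), Add(-174049, -1815453)), -1))) = Add(Mul(Add(Mul(2069146, Pow(857195, -1)), Mul(-963274, Pow(453867, -1))), Pow(-1469589, -1)), Mul(2896644, Pow(Mul(Add(-1633639, 642983), Add(-174049, -1815453)), -1))) = Add(Mul(Add(Mul(2069146, Rational(1, 857195)), Mul(-963274, Rational(1, 453867))), Rational(-1, 1469589)), Mul(2896644, Pow(Mul(-990656, -1989502), -1))) = Add(Mul(Add(Rational(2069146, 857195), Rational(-963274, 453867)), Rational(-1, 1469589)), Mul(2896644, Pow(1970912093312, -1))) = Add(Mul(Rational(113403431152, 389052523065), Rational(-1, 1469589)), Mul(2896644, Rational(1, 1970912093312))) = Add(Rational(-10309402832, 51977028028960935), Rational(724161, 492728023328)) = Rational(32560004915376934385639, 25610538279173973440280691680)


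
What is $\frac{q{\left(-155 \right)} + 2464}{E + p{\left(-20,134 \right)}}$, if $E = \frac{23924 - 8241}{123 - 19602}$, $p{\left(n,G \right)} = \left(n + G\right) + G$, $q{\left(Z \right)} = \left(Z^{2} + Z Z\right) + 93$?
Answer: $\frac{985773753}{4815109} \approx 204.73$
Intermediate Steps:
$q{\left(Z \right)} = 93 + 2 Z^{2}$ ($q{\left(Z \right)} = \left(Z^{2} + Z^{2}\right) + 93 = 2 Z^{2} + 93 = 93 + 2 Z^{2}$)
$p{\left(n,G \right)} = n + 2 G$ ($p{\left(n,G \right)} = \left(G + n\right) + G = n + 2 G$)
$E = - \frac{15683}{19479}$ ($E = \frac{15683}{-19479} = 15683 \left(- \frac{1}{19479}\right) = - \frac{15683}{19479} \approx -0.80512$)
$\frac{q{\left(-155 \right)} + 2464}{E + p{\left(-20,134 \right)}} = \frac{\left(93 + 2 \left(-155\right)^{2}\right) + 2464}{- \frac{15683}{19479} + \left(-20 + 2 \cdot 134\right)} = \frac{\left(93 + 2 \cdot 24025\right) + 2464}{- \frac{15683}{19479} + \left(-20 + 268\right)} = \frac{\left(93 + 48050\right) + 2464}{- \frac{15683}{19479} + 248} = \frac{48143 + 2464}{\frac{4815109}{19479}} = 50607 \cdot \frac{19479}{4815109} = \frac{985773753}{4815109}$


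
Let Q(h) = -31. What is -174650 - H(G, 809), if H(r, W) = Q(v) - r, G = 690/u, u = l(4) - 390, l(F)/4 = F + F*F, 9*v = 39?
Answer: -5413258/31 ≈ -1.7462e+5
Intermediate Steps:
v = 13/3 (v = (1/9)*39 = 13/3 ≈ 4.3333)
l(F) = 4*F + 4*F**2 (l(F) = 4*(F + F*F) = 4*(F + F**2) = 4*F + 4*F**2)
u = -310 (u = 4*4*(1 + 4) - 390 = 4*4*5 - 390 = 80 - 390 = -310)
G = -69/31 (G = 690/(-310) = 690*(-1/310) = -69/31 ≈ -2.2258)
H(r, W) = -31 - r
-174650 - H(G, 809) = -174650 - (-31 - 1*(-69/31)) = -174650 - (-31 + 69/31) = -174650 - 1*(-892/31) = -174650 + 892/31 = -5413258/31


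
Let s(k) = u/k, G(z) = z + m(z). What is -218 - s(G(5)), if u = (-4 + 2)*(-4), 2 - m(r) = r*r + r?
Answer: -5006/23 ≈ -217.65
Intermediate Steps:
m(r) = 2 - r - r**2 (m(r) = 2 - (r*r + r) = 2 - (r**2 + r) = 2 - (r + r**2) = 2 + (-r - r**2) = 2 - r - r**2)
G(z) = 2 - z**2 (G(z) = z + (2 - z - z**2) = 2 - z**2)
u = 8 (u = -2*(-4) = 8)
s(k) = 8/k
-218 - s(G(5)) = -218 - 8/(2 - 1*5**2) = -218 - 8/(2 - 1*25) = -218 - 8/(2 - 25) = -218 - 8/(-23) = -218 - 8*(-1)/23 = -218 - 1*(-8/23) = -218 + 8/23 = -5006/23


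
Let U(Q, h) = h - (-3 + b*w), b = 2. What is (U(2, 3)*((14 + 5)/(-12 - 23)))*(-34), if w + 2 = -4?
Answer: 11628/35 ≈ 332.23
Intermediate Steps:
w = -6 (w = -2 - 4 = -6)
U(Q, h) = 15 + h (U(Q, h) = h - (-3 + 2*(-6)) = h - (-3 - 12) = h - 1*(-15) = h + 15 = 15 + h)
(U(2, 3)*((14 + 5)/(-12 - 23)))*(-34) = ((15 + 3)*((14 + 5)/(-12 - 23)))*(-34) = (18*(19/(-35)))*(-34) = (18*(19*(-1/35)))*(-34) = (18*(-19/35))*(-34) = -342/35*(-34) = 11628/35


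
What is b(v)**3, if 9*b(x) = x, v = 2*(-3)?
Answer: -8/27 ≈ -0.29630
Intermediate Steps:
v = -6
b(x) = x/9
b(v)**3 = ((1/9)*(-6))**3 = (-2/3)**3 = -8/27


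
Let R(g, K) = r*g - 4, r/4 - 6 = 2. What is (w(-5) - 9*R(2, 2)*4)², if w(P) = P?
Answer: 4687225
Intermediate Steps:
r = 32 (r = 24 + 4*2 = 24 + 8 = 32)
R(g, K) = -4 + 32*g (R(g, K) = 32*g - 4 = -4 + 32*g)
(w(-5) - 9*R(2, 2)*4)² = (-5 - 9*(-4 + 32*2)*4)² = (-5 - 9*(-4 + 64)*4)² = (-5 - 9*60*4)² = (-5 - 540*4)² = (-5 - 2160)² = (-2165)² = 4687225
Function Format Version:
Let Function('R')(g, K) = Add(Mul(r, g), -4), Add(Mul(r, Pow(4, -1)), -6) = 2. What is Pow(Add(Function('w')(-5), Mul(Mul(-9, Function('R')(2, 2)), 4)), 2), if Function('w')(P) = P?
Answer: 4687225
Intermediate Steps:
r = 32 (r = Add(24, Mul(4, 2)) = Add(24, 8) = 32)
Function('R')(g, K) = Add(-4, Mul(32, g)) (Function('R')(g, K) = Add(Mul(32, g), -4) = Add(-4, Mul(32, g)))
Pow(Add(Function('w')(-5), Mul(Mul(-9, Function('R')(2, 2)), 4)), 2) = Pow(Add(-5, Mul(Mul(-9, Add(-4, Mul(32, 2))), 4)), 2) = Pow(Add(-5, Mul(Mul(-9, Add(-4, 64)), 4)), 2) = Pow(Add(-5, Mul(Mul(-9, 60), 4)), 2) = Pow(Add(-5, Mul(-540, 4)), 2) = Pow(Add(-5, -2160), 2) = Pow(-2165, 2) = 4687225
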